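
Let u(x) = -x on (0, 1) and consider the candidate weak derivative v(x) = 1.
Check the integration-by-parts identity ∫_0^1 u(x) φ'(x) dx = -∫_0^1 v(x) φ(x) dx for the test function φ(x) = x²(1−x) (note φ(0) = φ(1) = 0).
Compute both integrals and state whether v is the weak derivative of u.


LHS = 1/12, RHS = -1/12. No, v is not the weak derivative of u.

u(x) = -x, classical derivative u'(x) = -1.
φ(x) = x²(1−x), so φ'(x) = x*(2 - 3*x).
Note φ(0) = φ(1) = 0, so the boundary term u·φ vanishes.
LHS = ∫_0^1 u(x) φ'(x) dx = ∫_0^1 (3*x^3 - 2*x^2) dx. Term by term:
  ∫_0^1 3*x^3 dx = 3/4;  ∫_0^1 -2*x^2 dx = -2/3.
Sum: 3/4 − 2/3 = 1/12.
So LHS = 1/12.
∫_0^1 v(x) φ(x) dx = ∫_0^1 (-x^3 + x^2) dx. Term by term:
  ∫_0^1 -x^3 dx = -1/4;  ∫_0^1 x^2 dx = 1/3.
Sum: -1/4 + 1/3 = 1/12.
So RHS = -∫_0^1 v(x) φ(x) dx = -1/12.
LHS − RHS = 1/6 ≠ 0, so the identity fails.
(For a valid weak derivative the identity must hold for EVERY test function, in particular this one. The failure shows v is NOT the weak derivative of u.)
Correct weak derivative would be u'(x) = -1.


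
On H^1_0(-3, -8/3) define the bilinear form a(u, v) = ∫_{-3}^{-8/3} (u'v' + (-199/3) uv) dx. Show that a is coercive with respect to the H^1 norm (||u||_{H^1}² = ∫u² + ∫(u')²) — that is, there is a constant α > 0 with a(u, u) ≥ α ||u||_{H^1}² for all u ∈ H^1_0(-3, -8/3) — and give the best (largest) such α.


α = (-199 + 27*π^2)/(3*(1 + 9*π^2))

Coercivity of a(·,·) on H^1_0(-3, -8/3) means a(u, u) ≥ α ||u||_{H^1}² for every u ∈ H^1_0.
The interval has length L = 1/3, and Poincaré/coercivity depend only on L. Here a(u, u) = ∫(u')² + (-199/3)·∫u².
Here c = -199/3 < 0 with |c| < (π/L)² = 9*π^2, so coercivity still holds. The condition a(u,u) ≥ α||u||_{H^1}² reads (1−α)∫(u')² ≥ (α−c)∫u². Any admissible α is ≤ 1 (rapidly oscillating u have ∫u²/∫(u')² → 0), and α = 1 would force 0 ≥ (1−c)∫u², impossible since c < 1; so 1−α > 0. By the sharp Poincaré inequality on H^1_0 of an interval of length L, ∫(u')² ≥ (π/L)²∫u² with equality for the first sine mode sin(π(x−x₀)/L) (x₀ the left endpoint), so the inequality holds for all u iff (1−α)(π/L)² ≥ α − c, i.e. α ≤ ((π/L)² + c)/((π/L)² + 1) = (1 + c(L/π)²)/(1 + (L/π)²). (Direct route, valid since c ≤ 0: Poincaré gives c∫u² ≥ c(L/π)²∫(u')², so a(u,u) ≥ (1 + c(L/π)²)∫(u')², while ||u||_{H^1}² ≤ (1 + (L/π)²)∫(u')²; dividing yields the same α.) With (π/L)² = 9*π^2 and c = -199/3, the largest admissible constant is α = ((π/L)² + c)/((π/L)² + 1).
Simplifying, α = (-199 + 27*π^2)/(3*(1 + 9*π^2)).


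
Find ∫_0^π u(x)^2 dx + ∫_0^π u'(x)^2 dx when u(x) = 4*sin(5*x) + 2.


||u||_{H^1(0,π)}^2 = 32/5 + 212*π

u'(x) = 20*cos(5*x).
Expand u² and (u')² and integrate term by term on (0, π), using: for integers n ≥ 1, ∫_0^π sin²(nx) dx = ∫_0^π cos²(nx) dx = π/2; for n ≠ n', ∫_0^π sin(nx)sin(n'x) dx = ∫_0^π cos(nx)cos(n'x) dx = 0; and by product-to-sum, ∫_0^π sin(nx)cos(n'x) dx = ½∫_0^π [sin((n+n')x) + sin((n−n')x)] dx, which is 0 when n+n' is even and 2n/(n²−n'²) when n+n' is odd (it need not vanish on (0, π)). For the constant mode: ∫_0^π 1 dx = π, ∫_0^π cos(nx) dx = 0, ∫_0^π sin(nx) dx = (1−(−1)^n)/n.
  u² squared terms: (2)²·∫1 dx = 4·π = 4*π;  (4)²·∫sin(5x)² dx = 16·π/2 = 8*π.
  u² cross terms: 2·(2)·(4)·∫1·sin(5x) dx = 16·(2/5) = 32/5.
  So ∫_0^π u² dx = 4*π + 8*π + 32/5 = 32/5 + 12*π.
  (u')² squared terms: (20)²·∫cos(5x)² dx = 400·π/2 = 200*π.
  So ∫_0^π (u')² dx = 200*π.
||u||_{H^1}^2 = (32/5 + 12*π) + (200*π) = 32/5 + 212*π.


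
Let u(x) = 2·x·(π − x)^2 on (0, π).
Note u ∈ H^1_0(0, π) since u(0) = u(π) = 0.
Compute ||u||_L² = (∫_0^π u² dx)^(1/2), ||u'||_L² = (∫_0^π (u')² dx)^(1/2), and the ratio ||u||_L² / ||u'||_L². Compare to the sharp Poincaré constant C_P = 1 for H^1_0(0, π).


||u||_L² / ||u'||_L² = sqrt(14)*π/14 < C_P = 1.

u(x) = 2·x·(π − x)^2, so u'(x) = 2*(x - π)*(3*x - π).
u(x) = 2·x·(π − x)^2 vanishes at x = 0 and x = π, so u ∈ H^1_0(0, π). Differentiate via the product rule and integrate the resulting polynomials term by term.
  ∫_0^π u² dx = ∫_0^π (4*x^6 - 16*π*x^5 + 24*π^2*x^4 - 16*π^3*x^3 + 4*π^4*x^2) dx. Term by term:
    ∫_0^π 4*x^6 dx = 4*π^7/7;  ∫_0^π -16*π*x^5 dx = -8*π^7/3;  ∫_0^π 24*π^2*x^4 dx = 24*π^7/5;
    ∫_0^π -16*π^3*x^3 dx = -4*π^7;  ∫_0^π 4*π^4*x^2 dx = 4*π^7/3.
  Sum: 4*π^7/7 − 8*π^7/3 + 24*π^7/5 − 4*π^7 + 4*π^7/3 = 4*π^7/105.
  ∫_0^π (u')² dx = ∫_0^π (36*x^4 - 96*π*x^3 + 88*π^2*x^2 - 32*π^3*x + 4*π^4) dx. Term by term:
    ∫_0^π 36*x^4 dx = 36*π^5/5;  ∫_0^π -96*π*x^3 dx = -24*π^5;  ∫_0^π 88*π^2*x^2 dx = 88*π^5/3;
    ∫_0^π -32*π^3*x dx = -16*π^5;  ∫_0^π 4*π^4 dx = 4*π^5.
  Sum: 36*π^5/5 − 24*π^5 + 88*π^5/3 − 16*π^5 + 4*π^5 = 8*π^5/15.
∫_0^π u² dx = 4*π^7/105, so ||u||_L² = 2*sqrt(105)*π^(7/2)/105.
∫_0^π (u')² dx = 8*π^5/15, so ||u'||_L² = 2*sqrt(30)*π^(5/2)/15.
Ratio ||u||_L² / ||u'||_L² = sqrt(14)*π/14.
Sharp Poincaré constant on H^1_0(0, π) is C_P = L/π = 1, achieved by sin(x).
A polynomial bump cannot attain the sharp Poincaré constant (only the first sine eigenfunction does), so the ratio is strictly less than C_P, consistent with ||u||_L² ≤ C_P ||u'||_L².


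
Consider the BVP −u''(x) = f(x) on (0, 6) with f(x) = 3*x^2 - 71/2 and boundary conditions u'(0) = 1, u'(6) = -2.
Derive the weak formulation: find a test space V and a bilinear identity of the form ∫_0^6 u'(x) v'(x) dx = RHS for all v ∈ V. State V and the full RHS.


V = H^1(0, 6) (v unrestricted at boundary; u is determined up to an additive constant); weak form: ∫_0^6 u'v' dx = ∫_0^6 (3*x^2 - 71/2) v dx − 2·v(6) − v(0) for all v ∈ V.

Multiply both sides by a test function v and integrate from 0 to 6:
  ∫_0^6 −u''(x) v(x) dx = ∫_0^6 f(x) v(x) dx.
Integrate the LHS by parts once:
  ∫_0^6 −u'' v dx = −[u'(x) v(x)]_0^6 + ∫_0^6 u'(x) v'(x) dx.
Thus ∫_0^6 u'(x) v'(x) dx = ∫_0^6 f(x) v(x) dx + [u'(x) v(x)]_0^6.
Choose V so that boundary terms are either known or forced to vanish.
u has inhomogeneous Neumann u'(0) = 1, u'(6) = -2. [u' v]_0^6 = (-2)·v(6) − (1)·v(0) = − 2·v(6) − v(0). Take V = H^1(0, 6); boundary term becomes part of RHS.
Weak formulation: find u (satisfying any essential BC) such that ∫_0^6 u'(x) v'(x) dx = ∫_0^6 f v dx − 2·v(6) − v(0) for all v ∈ V (Neumann data are natural BCs: they enter the RHS as boundary terms).
Substituting f(x) = 3*x^2 - 71/2, the right-hand side is ∫_0^6 (3*x^2 - 71/2) v dx − 2·v(6) − v(0).
Compatibility check (pure Neumann): taking v ≡ 1 ∈ V gives 0 = ∫_0^6 f dx + (-2) − (1), i.e. ∫_0^6 f dx must equal u'(0) − u'(6) = 3. Indeed ∫_0^6 (3*x^2 - 71/2) dx = 3, so the data are compatible. The solution is then unique only up to an additive constant (fix it e.g. by requiring ∫_0^6 u dx = 0).


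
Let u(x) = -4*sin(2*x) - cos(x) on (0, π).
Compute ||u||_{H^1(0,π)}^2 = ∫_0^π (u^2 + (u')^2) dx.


||u||_{H^1(0,π)}^2 = 64/3 + 41*π

u'(x) = sin(x) - 8*cos(2*x).
Expand u² and (u')² and integrate term by term on (0, π), using: for integers n ≥ 1, ∫_0^π sin²(nx) dx = ∫_0^π cos²(nx) dx = π/2; for n ≠ n', ∫_0^π sin(nx)sin(n'x) dx = ∫_0^π cos(nx)cos(n'x) dx = 0; and by product-to-sum, ∫_0^π sin(nx)cos(n'x) dx = ½∫_0^π [sin((n+n')x) + sin((n−n')x)] dx, which is 0 when n+n' is even and 2n/(n²−n'²) when n+n' is odd (it need not vanish on (0, π)).
  u² squared terms: (-1)²·∫cos(x)² dx = 1·π/2 = π/2;  (-4)²·∫sin(2x)² dx = 16·π/2 = 8*π.
  u² cross terms: 2·(-1)·(-4)·∫cos(x)·sin(2x) dx = 8·(4/3) = 32/3.
  So ∫_0^π u² dx = π/2 + 8*π + 32/3 = 32/3 + 17*π/2.
  (u')² squared terms: (-8)²·∫cos(2x)² dx = 64·π/2 = 32*π;  (1)²·∫sin(x)² dx = 1·π/2 = π/2.
  (u')² cross terms: 2·(-8)·(1)·∫cos(2x)·sin(x) dx = -16·(-2/3) = 32/3.
  So ∫_0^π (u')² dx = 32*π + π/2 + 32/3 = 32/3 + 65*π/2.
||u||_{H^1}^2 = (32/3 + 17*π/2) + (32/3 + 65*π/2) = 64/3 + 41*π.


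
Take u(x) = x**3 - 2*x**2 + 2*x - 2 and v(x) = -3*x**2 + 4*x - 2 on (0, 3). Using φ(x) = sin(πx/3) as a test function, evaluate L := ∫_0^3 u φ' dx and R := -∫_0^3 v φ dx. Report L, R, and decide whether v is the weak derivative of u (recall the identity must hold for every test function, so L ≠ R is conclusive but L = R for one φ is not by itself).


LHS = -57/π + 324/π^3, RHS = -324/π^3 + 57/π. No, v is not the weak derivative of u.

u(x) = x**3 - 2*x**2 + 2*x - 2, classical derivative u'(x) = 3*x**2 - 4*x + 2.
φ(x) = sin(πx/3), so φ'(x) = π*cos(π*x/3)/3.
Note φ(0) = φ(3) = 0, so the boundary term u·φ vanishes.
LHS = ∫_0^3 u(x) φ'(x) dx = ∫_0^3 (π*x^3*cos(π*x/3)/3 - 2*π*x^2*cos(π*x/3)/3 + 2*π*x*cos(π*x/3)/3 - 2*π*cos(π*x/3)/3) dx. Term by term:
  ∫_0^3 -2*π*cos(π*x/3)/3 dx = 0;  ∫_0^3 -2*π*x^2*cos(π*x/3)/3 dx = 36/π;  ∫_0^3 π*x^3*cos(π*x/3)/3 dx = -81/π + 324/π^3;
  ∫_0^3 2*π*x*cos(π*x/3)/3 dx = -12/π.
Sum: 0 + 36/π + -81/π + 324/π^3 − 12/π = -57/π + 324/π^3.
So LHS = -57/π + 324/π^3.
∫_0^3 v(x) φ(x) dx = ∫_0^3 (-3*x^2*sin(π*x/3) + 4*x*sin(π*x/3) - 2*sin(π*x/3)) dx. Term by term:
  ∫_0^3 -2*sin(π*x/3) dx = -12/π;  ∫_0^3 -3*x^2*sin(π*x/3) dx = -81/π + 324/π^3;  ∫_0^3 4*x*sin(π*x/3) dx = 36/π.
Sum: -12/π + -81/π + 324/π^3 + 36/π = -57/π + 324/π^3.
So RHS = -∫_0^3 v(x) φ(x) dx = -324/π^3 + 57/π.
LHS − RHS = -114/π + 648/π^3 ≠ 0, so the identity fails.
(For a valid weak derivative the identity must hold for EVERY test function, in particular this one. The failure shows v is NOT the weak derivative of u.)
Correct weak derivative would be u'(x) = 3*x**2 - 4*x + 2.


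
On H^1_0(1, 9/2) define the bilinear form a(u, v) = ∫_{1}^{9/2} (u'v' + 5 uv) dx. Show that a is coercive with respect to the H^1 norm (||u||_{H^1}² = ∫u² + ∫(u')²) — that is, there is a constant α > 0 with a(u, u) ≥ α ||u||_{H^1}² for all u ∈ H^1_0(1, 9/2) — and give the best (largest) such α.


α = 1

Coercivity of a(·,·) on H^1_0(1, 9/2) means a(u, u) ≥ α ||u||_{H^1}² for every u ∈ H^1_0.
The interval has length L = 7/2, and Poincaré/coercivity depend only on L. Here a(u, u) = ∫(u')² + (5)·∫u².
Here c = 5 ≥ 1, so a(u,u) = ∫(u')² + c∫u² ≥ ∫(u')² + ∫u² = ||u||_{H^1}², i.e. α = 1 works. No larger α is possible: a(u,u) ≥ α||u||_{H^1}² means (1−α)∫(u')² ≥ (α−c)∫u², and for the modes u_n = sin(nπ(x−x₀)/L) (x₀ the left endpoint) one has ∫u_n²/∫(u_n')² = (L/(nπ))² → 0, so a(u_n,u_n)/||u_n||_{H^1}² → 1. Hence the optimal constant is α = 1.
Therefore α = 1.


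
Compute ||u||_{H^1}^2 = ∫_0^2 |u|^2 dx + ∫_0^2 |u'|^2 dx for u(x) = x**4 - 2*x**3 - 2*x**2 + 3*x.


||u||_{H^1}^2 = 4366/315

The H^1 norm (squared) on an interval (0, L) is
  ||u||_{H^1}^2 = ∫_0^L u(x)^2 dx + ∫_0^L u'(x)^2 dx.
Compute u'(x) = 4*x**3 - 6*x**2 - 4*x + 3.
Then u(x)^2 = x**8 - 4*x**7 + 14*x**5 - 8*x**4 - 12*x**3 + 9*x**2 and u'(x)^2 = 16*x**6 - 48*x**5 + 4*x**4 + 72*x**3 - 20*x**2 - 24*x + 9.
Integrate each monomial from 0 to 2 using ∫_0^2 c·x^n dx = c·2^(n+1)/(n+1):
  ∫_0^2 u(x)^2 dx = ∫_0^2 (x^8 - 4*x^7 + 14*x^5 - 8*x^4 - 12*x^3 + 9*x^2) dx. Term by term:
    ∫_0^2 x^8 dx = 512/9;  ∫_0^2 -4*x^7 dx = -128;  ∫_0^2 14*x^5 dx = 448/3;
    ∫_0^2 -8*x^4 dx = -256/5;  ∫_0^2 -12*x^3 dx = -48;  ∫_0^2 9*x^2 dx = 24.
  Sum: 512/9 − 128 + 448/3 − 256/5 − 48 + 24 = 136/45.
  ∫_0^2 u'(x)^2 dx = ∫_0^2 (16*x^6 - 48*x^5 + 4*x^4 + 72*x^3 - 20*x^2 - 24*x + 9) dx. Term by term:
    ∫_0^2 16*x^6 dx = 2048/7;  ∫_0^2 -48*x^5 dx = -512;  ∫_0^2 4*x^4 dx = 128/5;
    ∫_0^2 72*x^3 dx = 288;  ∫_0^2 -20*x^2 dx = -160/3;  ∫_0^2 -24*x dx = -48;
    ∫_0^2 9 dx = 18.
  Sum: 2048/7 − 512 + 128/5 + 288 − 160/3 − 48 + 18 = 1138/105.
Adding: ||u||_{H^1}^2 = 136/45 + 1138/105 = 4366/315.


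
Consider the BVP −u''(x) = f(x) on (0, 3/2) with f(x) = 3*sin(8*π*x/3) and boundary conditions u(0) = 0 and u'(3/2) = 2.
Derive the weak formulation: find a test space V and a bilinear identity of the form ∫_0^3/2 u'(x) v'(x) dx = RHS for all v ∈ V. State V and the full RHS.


V = {v ∈ H^1(0, 3/2) : v(0) = 0} (test functions vanish at x = 0 where u is specified); weak form: ∫_0^3/2 u'v' dx = ∫_0^3/2 (3*sin(8*π*x/3)) v dx + 2·v(3/2) for all v ∈ V.

Multiply both sides by a test function v and integrate from 0 to 3/2:
  ∫_0^3/2 −u''(x) v(x) dx = ∫_0^3/2 f(x) v(x) dx.
Integrate the LHS by parts once:
  ∫_0^3/2 −u'' v dx = −[u'(x) v(x)]_0^3/2 + ∫_0^3/2 u'(x) v'(x) dx.
Thus ∫_0^3/2 u'(x) v'(x) dx = ∫_0^3/2 f(x) v(x) dx + [u'(x) v(x)]_0^3/2.
Choose V so that boundary terms are either known or forced to vanish.
Mixed BC: u(0) = 0 (Dirichlet) and u'(3/2) = 2 (Neumann). Define V = {v ∈ H^1(0, 3/2) : v(0) = 0}. Then [u' v]_0^3/2 = u'(3/2)·v(3/2) − u'(0)·0 = 2·v(3/2).
Weak formulation: find u (satisfying any essential BC) such that ∫_0^3/2 u'(x) v'(x) dx = ∫_0^3/2 f v dx + 2·v(3/2) for all v ∈ V (Dirichlet at 0 absorbed into V; Neumann datum at x = 3/2 contributes the boundary term).
Substituting f(x) = 3*sin(8*π*x/3), the right-hand side is ∫_0^3/2 (3*sin(8*π*x/3)) v dx + 2·v(3/2).


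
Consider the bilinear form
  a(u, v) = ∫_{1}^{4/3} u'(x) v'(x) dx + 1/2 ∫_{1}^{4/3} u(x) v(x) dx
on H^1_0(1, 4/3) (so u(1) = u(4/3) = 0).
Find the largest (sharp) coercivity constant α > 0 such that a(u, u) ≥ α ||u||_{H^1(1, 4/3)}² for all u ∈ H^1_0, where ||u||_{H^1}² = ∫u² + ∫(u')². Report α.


α = (1 + 18*π^2)/(2*(1 + 9*π^2))

Coercivity of a(·,·) on H^1_0(1, 4/3) means a(u, u) ≥ α ||u||_{H^1}² for every u ∈ H^1_0.
The interval has length L = 1/3, and Poincaré/coercivity depend only on L. Here a(u, u) = ∫(u')² + (1/2)·∫u².
Here 0 < c = 1/2 < 1. The condition a(u,u) ≥ α||u||_{H^1}² reads (1−α)∫(u')² ≥ (α−c)∫u². Any admissible α is ≤ 1 (rapidly oscillating u have ∫u²/∫(u')² → 0), and α = 1 would force 0 ≥ (1−c)∫u², impossible since c < 1; so 1−α > 0. By the sharp Poincaré inequality on H^1_0 of an interval of length L, ∫(u')² ≥ (π/L)²∫u² with equality for the first sine mode sin(π(x−x₀)/L) (x₀ the left endpoint), so the inequality holds for all u iff (1−α)(π/L)² ≥ α − c, i.e. α ≤ ((π/L)² + c)/((π/L)² + 1) = (1 + c(L/π)²)/(1 + (L/π)²). With (π/L)² = 9*π^2 and c = 1/2, the largest admissible constant is α = ((π/L)² + c)/((π/L)² + 1).
Simplifying, α = (1 + 18*π^2)/(2*(1 + 9*π^2)).


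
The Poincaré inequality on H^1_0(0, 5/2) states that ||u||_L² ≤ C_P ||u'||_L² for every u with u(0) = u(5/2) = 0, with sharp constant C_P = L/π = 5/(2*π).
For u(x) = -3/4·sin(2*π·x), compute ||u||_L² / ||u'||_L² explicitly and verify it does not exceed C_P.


||u||_L² / ||u'||_L² = 1/(2*π) < C_P = 5/(2*π).

u(x) = -3/4·sin(2*π·x), so u'(x) = -3*π*cos(2*π*x)/2.
Writing u(x) = A·sin(kπx/L) with A = -3/4 and k = 5, use ∫_0^L sin²(kπx/L) dx = L/2 and ∫_0^L cos²(kπx/L) dx = L/2.
u² = 9/16·sin²(2*π·x) and (u')² = 9*π^2/4·cos²(2*π·x), and each of sin², cos² integrates to L/2 = 5/4 over (0, 5/2).
∫_0^5/2 u² dx = 45/64, so ||u||_L² = 3*sqrt(5)/8.
∫_0^5/2 (u')² dx = 45*π^2/16, so ||u'||_L² = 3*sqrt(5)*π/4.
Ratio ||u||_L² / ||u'||_L² = 1/(2*π).
Sharp Poincaré constant on H^1_0(0, 5/2) is C_P = L/π = 5/(2*π), achieved by sin(2*π/5·x).
This is the k = 5 harmonic; the ratio L/(kπ) is strictly less than C_P = L/π, consistent with the sharp inequality ||u||_L² ≤ C_P ||u'||_L².


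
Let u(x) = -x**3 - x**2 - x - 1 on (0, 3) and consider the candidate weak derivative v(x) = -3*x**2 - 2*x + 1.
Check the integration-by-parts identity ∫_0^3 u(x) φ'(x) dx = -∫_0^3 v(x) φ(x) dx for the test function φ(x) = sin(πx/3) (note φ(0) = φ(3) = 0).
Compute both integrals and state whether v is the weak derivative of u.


LHS = -324/π^3 + 105/π, RHS = -324/π^3 + 93/π. No, v is not the weak derivative of u.

u(x) = -x**3 - x**2 - x - 1, classical derivative u'(x) = -3*x**2 - 2*x - 1.
φ(x) = sin(πx/3), so φ'(x) = π*cos(π*x/3)/3.
Note φ(0) = φ(3) = 0, so the boundary term u·φ vanishes.
LHS = ∫_0^3 u(x) φ'(x) dx = ∫_0^3 (-π*x^3*cos(π*x/3)/3 - π*x^2*cos(π*x/3)/3 - π*x*cos(π*x/3)/3 - π*cos(π*x/3)/3) dx. Term by term:
  ∫_0^3 -π*cos(π*x/3)/3 dx = 0;  ∫_0^3 -π*x*cos(π*x/3)/3 dx = 6/π;  ∫_0^3 -π*x^2*cos(π*x/3)/3 dx = 18/π;
  ∫_0^3 -π*x^3*cos(π*x/3)/3 dx = -324/π^3 + 81/π.
Sum: 0 + 6/π + 18/π + -324/π^3 + 81/π = -324/π^3 + 105/π.
So LHS = -324/π^3 + 105/π.
∫_0^3 v(x) φ(x) dx = ∫_0^3 (-3*x^2*sin(π*x/3) - 2*x*sin(π*x/3) + sin(π*x/3)) dx. Term by term:
  ∫_0^3 -3*x^2*sin(π*x/3) dx = -81/π + 324/π^3;  ∫_0^3 -2*x*sin(π*x/3) dx = -18/π;  ∫_0^3 sin(π*x/3) dx = 6/π.
Sum: -81/π + 324/π^3 − 18/π + 6/π = -93/π + 324/π^3.
So RHS = -∫_0^3 v(x) φ(x) dx = -324/π^3 + 93/π.
LHS − RHS = 12/π ≠ 0, so the identity fails.
(For a valid weak derivative the identity must hold for EVERY test function, in particular this one. The failure shows v is NOT the weak derivative of u.)
Correct weak derivative would be u'(x) = -3*x**2 - 2*x - 1.


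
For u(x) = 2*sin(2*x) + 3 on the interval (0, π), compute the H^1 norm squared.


||u||_{H^1(0,π)}^2 = 19*π

u'(x) = 4*cos(2*x).
Expand u² and (u')² and integrate term by term on (0, π), using: for integers n ≥ 1, ∫_0^π sin²(nx) dx = ∫_0^π cos²(nx) dx = π/2; for n ≠ n', ∫_0^π sin(nx)sin(n'x) dx = ∫_0^π cos(nx)cos(n'x) dx = 0; and by product-to-sum, ∫_0^π sin(nx)cos(n'x) dx = ½∫_0^π [sin((n+n')x) + sin((n−n')x)] dx, which is 0 when n+n' is even and 2n/(n²−n'²) when n+n' is odd (it need not vanish on (0, π)). For the constant mode: ∫_0^π 1 dx = π, ∫_0^π cos(nx) dx = 0, ∫_0^π sin(nx) dx = (1−(−1)^n)/n.
  u² squared terms: (3)²·∫1 dx = 9·π = 9*π;  (2)²·∫sin(2x)² dx = 4·π/2 = 2*π.
  u² cross terms: 2·(3)·(2)·∫1·sin(2x) dx = 12·(0) = 0.
  So ∫_0^π u² dx = 9*π + 2*π + 0 = 11*π.
  (u')² squared terms: (4)²·∫cos(2x)² dx = 16·π/2 = 8*π.
  So ∫_0^π (u')² dx = 8*π.
||u||_{H^1}^2 = (11*π) + (8*π) = 19*π.


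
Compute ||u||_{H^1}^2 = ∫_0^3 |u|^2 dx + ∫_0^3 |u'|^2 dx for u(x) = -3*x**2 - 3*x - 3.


||u||_{H^1}^2 = 16659/10

The H^1 norm (squared) on an interval (0, L) is
  ||u||_{H^1}^2 = ∫_0^L u(x)^2 dx + ∫_0^L u'(x)^2 dx.
Compute u'(x) = -6*x - 3.
Then u(x)^2 = 9*x**4 + 18*x**3 + 27*x**2 + 18*x + 9 and u'(x)^2 = 36*x**2 + 36*x + 9.
Integrate each monomial from 0 to 3 using ∫_0^3 c·x^n dx = c·3^(n+1)/(n+1):
  ∫_0^3 u(x)^2 dx = ∫_0^3 (9*x^4 + 18*x^3 + 27*x^2 + 18*x + 9) dx. Term by term:
    ∫_0^3 9*x^4 dx = 2187/5;  ∫_0^3 18*x^3 dx = 729/2;  ∫_0^3 27*x^2 dx = 243;
    ∫_0^3 18*x dx = 81;  ∫_0^3 9 dx = 27.
  Sum: 2187/5 + 729/2 + 243 + 81 + 27 = 11529/10.
  ∫_0^3 u'(x)^2 dx = ∫_0^3 (36*x^2 + 36*x + 9) dx. Term by term:
    ∫_0^3 36*x^2 dx = 324;  ∫_0^3 36*x dx = 162;  ∫_0^3 9 dx = 27.
  Sum: 324 + 162 + 27 = 513.
Adding: ||u||_{H^1}^2 = 11529/10 + 513 = 16659/10.


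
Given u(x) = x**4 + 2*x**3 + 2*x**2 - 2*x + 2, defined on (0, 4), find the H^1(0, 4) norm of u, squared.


||u||_{H^1}^2 = 53382176/315

The H^1 norm (squared) on an interval (0, L) is
  ||u||_{H^1}^2 = ∫_0^L u(x)^2 dx + ∫_0^L u'(x)^2 dx.
Compute u'(x) = 4*x**3 + 6*x**2 + 4*x - 2.
Then u(x)^2 = x**8 + 4*x**7 + 8*x**6 + 4*x**5 + 12*x**2 - 8*x + 4 and u'(x)^2 = 16*x**6 + 48*x**5 + 68*x**4 + 32*x**3 - 8*x**2 - 16*x + 4.
Integrate each monomial from 0 to 4 using ∫_0^4 c·x^n dx = c·4^(n+1)/(n+1):
  ∫_0^4 u(x)^2 dx = ∫_0^4 (x^8 + 4*x^7 + 8*x^6 + 4*x^5 + 12*x^2 - 8*x + 4) dx. Term by term:
    ∫_0^4 x^8 dx = 262144/9;  ∫_0^4 4*x^7 dx = 32768;  ∫_0^4 8*x^6 dx = 131072/7;
    ∫_0^4 4*x^5 dx = 8192/3;  ∫_0^4 12*x^2 dx = 256;  ∫_0^4 -8*x dx = -64;
    ∫_0^4 4 dx = 16.
  Sum: 262144/9 + 32768 + 131072/7 + 8192/3 + 256 − 64 + 16 = 5264176/63.
  ∫_0^4 u'(x)^2 dx = ∫_0^4 (16*x^6 + 48*x^5 + 68*x^4 + 32*x^3 - 8*x^2 - 16*x + 4) dx. Term by term:
    ∫_0^4 16*x^6 dx = 262144/7;  ∫_0^4 48*x^5 dx = 32768;  ∫_0^4 68*x^4 dx = 69632/5;
    ∫_0^4 32*x^3 dx = 2048;  ∫_0^4 -8*x^2 dx = -512/3;  ∫_0^4 -16*x dx = -128;
    ∫_0^4 4 dx = 16.
  Sum: 262144/7 + 32768 + 69632/5 + 2048 − 512/3 − 128 + 16 = 9020432/105.
Adding: ||u||_{H^1}^2 = 5264176/63 + 9020432/105 = 53382176/315.


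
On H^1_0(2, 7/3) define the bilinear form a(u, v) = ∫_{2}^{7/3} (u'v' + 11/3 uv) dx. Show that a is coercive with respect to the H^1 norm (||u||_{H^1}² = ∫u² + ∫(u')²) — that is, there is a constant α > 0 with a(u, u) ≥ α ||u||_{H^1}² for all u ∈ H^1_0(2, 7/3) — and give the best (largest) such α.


α = 1

Coercivity of a(·,·) on H^1_0(2, 7/3) means a(u, u) ≥ α ||u||_{H^1}² for every u ∈ H^1_0.
The interval has length L = 1/3, and Poincaré/coercivity depend only on L. Here a(u, u) = ∫(u')² + (11/3)·∫u².
Here c = 11/3 ≥ 1, so a(u,u) = ∫(u')² + c∫u² ≥ ∫(u')² + ∫u² = ||u||_{H^1}², i.e. α = 1 works. No larger α is possible: a(u,u) ≥ α||u||_{H^1}² means (1−α)∫(u')² ≥ (α−c)∫u², and for the modes u_n = sin(nπ(x−x₀)/L) (x₀ the left endpoint) one has ∫u_n²/∫(u_n')² = (L/(nπ))² → 0, so a(u_n,u_n)/||u_n||_{H^1}² → 1. Hence the optimal constant is α = 1.
Therefore α = 1.


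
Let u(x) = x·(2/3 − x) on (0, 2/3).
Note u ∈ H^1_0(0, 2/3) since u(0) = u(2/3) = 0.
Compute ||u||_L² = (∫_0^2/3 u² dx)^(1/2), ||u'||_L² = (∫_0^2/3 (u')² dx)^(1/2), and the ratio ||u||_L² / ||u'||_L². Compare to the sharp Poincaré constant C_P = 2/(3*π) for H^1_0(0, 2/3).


||u||_L² / ||u'||_L² = sqrt(10)/15 < C_P = 2/(3*π).

u(x) = x·(2/3 − x), so u'(x) = 2/3 - 2*x.
u(x) = x·(2/3 − x) vanishes at x = 0 and x = 2/3, so u ∈ H^1_0(0, 2/3). Differentiate via the product rule and integrate the resulting polynomials term by term.
  ∫_0^2/3 u² dx = ∫_0^2/3 (x^4 - 4*x^3/3 + 4*x^2/9) dx. Term by term:
    ∫_0^2/3 x^4 dx = 32/1215;  ∫_0^2/3 -4*x^3/3 dx = -16/243;  ∫_0^2/3 4*x^2/9 dx = 32/729.
  Sum: 32/1215 − 16/243 + 32/729 = 16/3645.
  ∫_0^2/3 (u')² dx = ∫_0^2/3 (4*x^2 - 8*x/3 + 4/9) dx. Term by term:
    ∫_0^2/3 4*x^2 dx = 32/81;  ∫_0^2/3 -8*x/3 dx = -16/27;  ∫_0^2/3 4/9 dx = 8/27.
  Sum: 32/81 − 16/27 + 8/27 = 8/81.
∫_0^2/3 u² dx = 16/3645, so ||u||_L² = 4*sqrt(5)/135.
∫_0^2/3 (u')² dx = 8/81, so ||u'||_L² = 2*sqrt(2)/9.
Ratio ||u||_L² / ||u'||_L² = sqrt(10)/15.
Sharp Poincaré constant on H^1_0(0, 2/3) is C_P = L/π = 2/(3*π), achieved by sin(3*π/2·x).
A polynomial bump cannot attain the sharp Poincaré constant (only the first sine eigenfunction does), so the ratio is strictly less than C_P, consistent with ||u||_L² ≤ C_P ||u'||_L².


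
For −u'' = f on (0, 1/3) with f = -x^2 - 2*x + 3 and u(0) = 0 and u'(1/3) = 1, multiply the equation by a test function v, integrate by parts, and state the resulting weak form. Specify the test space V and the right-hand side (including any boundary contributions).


V = {v ∈ H^1(0, 1/3) : v(0) = 0} (test functions vanish at x = 0 where u is specified); weak form: ∫_0^1/3 u'v' dx = ∫_0^1/3 (-x^2 - 2*x + 3) v dx + v(1/3) for all v ∈ V.

Multiply both sides by a test function v and integrate from 0 to 1/3:
  ∫_0^1/3 −u''(x) v(x) dx = ∫_0^1/3 f(x) v(x) dx.
Integrate the LHS by parts once:
  ∫_0^1/3 −u'' v dx = −[u'(x) v(x)]_0^1/3 + ∫_0^1/3 u'(x) v'(x) dx.
Thus ∫_0^1/3 u'(x) v'(x) dx = ∫_0^1/3 f(x) v(x) dx + [u'(x) v(x)]_0^1/3.
Choose V so that boundary terms are either known or forced to vanish.
Mixed BC: u(0) = 0 (Dirichlet) and u'(1/3) = 1 (Neumann). Define V = {v ∈ H^1(0, 1/3) : v(0) = 0}. Then [u' v]_0^1/3 = u'(1/3)·v(1/3) − u'(0)·0 = v(1/3).
Weak formulation: find u (satisfying any essential BC) such that ∫_0^1/3 u'(x) v'(x) dx = ∫_0^1/3 f v dx + v(1/3) for all v ∈ V (Dirichlet at 0 absorbed into V; Neumann datum at x = 1/3 contributes the boundary term).
Substituting f(x) = -x^2 - 2*x + 3, the right-hand side is ∫_0^1/3 (-x^2 - 2*x + 3) v dx + v(1/3).


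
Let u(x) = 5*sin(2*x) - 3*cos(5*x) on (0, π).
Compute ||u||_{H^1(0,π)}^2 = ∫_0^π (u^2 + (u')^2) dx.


||u||_{H^1(0,π)}^2 = 1040/7 + 359*π/2

u'(x) = 15*sin(5*x) + 10*cos(2*x).
Expand u² and (u')² and integrate term by term on (0, π), using: for integers n ≥ 1, ∫_0^π sin²(nx) dx = ∫_0^π cos²(nx) dx = π/2; for n ≠ n', ∫_0^π sin(nx)sin(n'x) dx = ∫_0^π cos(nx)cos(n'x) dx = 0; and by product-to-sum, ∫_0^π sin(nx)cos(n'x) dx = ½∫_0^π [sin((n+n')x) + sin((n−n')x)] dx, which is 0 when n+n' is even and 2n/(n²−n'²) when n+n' is odd (it need not vanish on (0, π)).
  u² squared terms: (-3)²·∫cos(5x)² dx = 9·π/2 = 9*π/2;  (5)²·∫sin(2x)² dx = 25·π/2 = 25*π/2.
  u² cross terms: 2·(-3)·(5)·∫cos(5x)·sin(2x) dx = -30·(-4/21) = 40/7.
  So ∫_0^π u² dx = 9*π/2 + 25*π/2 + 40/7 = 40/7 + 17*π.
  (u')² squared terms: (10)²·∫cos(2x)² dx = 100·π/2 = 50*π;  (15)²·∫sin(5x)² dx = 225·π/2 = 225*π/2.
  (u')² cross terms: 2·(10)·(15)·∫cos(2x)·sin(5x) dx = 300·(10/21) = 1000/7.
  So ∫_0^π (u')² dx = 50*π + 225*π/2 + 1000/7 = 1000/7 + 325*π/2.
||u||_{H^1}^2 = (40/7 + 17*π) + (1000/7 + 325*π/2) = 1040/7 + 359*π/2.


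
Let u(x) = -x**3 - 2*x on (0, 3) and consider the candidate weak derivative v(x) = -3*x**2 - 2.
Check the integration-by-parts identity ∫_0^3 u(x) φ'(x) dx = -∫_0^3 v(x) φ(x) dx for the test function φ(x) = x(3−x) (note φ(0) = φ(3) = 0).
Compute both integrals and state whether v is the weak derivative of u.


LHS = 909/20, RHS = 909/20. Yes, v = u' weakly.

u(x) = -x**3 - 2*x, classical derivative u'(x) = -3*x**2 - 2.
φ(x) = x(3−x), so φ'(x) = 3 - 2*x.
Note φ(0) = φ(3) = 0, so the boundary term u·φ vanishes.
LHS = ∫_0^3 u(x) φ'(x) dx = ∫_0^3 (2*x^4 - 3*x^3 + 4*x^2 - 6*x) dx. Term by term:
  ∫_0^3 2*x^4 dx = 486/5;  ∫_0^3 -3*x^3 dx = -243/4;  ∫_0^3 4*x^2 dx = 36;
  ∫_0^3 -6*x dx = -27.
Sum: 486/5 − 243/4 + 36 − 27 = 909/20.
So LHS = 909/20.
∫_0^3 v(x) φ(x) dx = ∫_0^3 (3*x^4 - 9*x^3 + 2*x^2 - 6*x) dx. Term by term:
  ∫_0^3 3*x^4 dx = 729/5;  ∫_0^3 -9*x^3 dx = -729/4;  ∫_0^3 2*x^2 dx = 18;
  ∫_0^3 -6*x dx = -27.
Sum: 729/5 − 729/4 + 18 − 27 = -909/20.
So RHS = -∫_0^3 v(x) φ(x) dx = 909/20.
LHS = RHS, so the identity holds for this test φ.
Moreover u is smooth here and v(x) = u'(x) = -3*x**2 - 2 pointwise, so the identity holds for every test function. Hence v is the weak derivative of u.


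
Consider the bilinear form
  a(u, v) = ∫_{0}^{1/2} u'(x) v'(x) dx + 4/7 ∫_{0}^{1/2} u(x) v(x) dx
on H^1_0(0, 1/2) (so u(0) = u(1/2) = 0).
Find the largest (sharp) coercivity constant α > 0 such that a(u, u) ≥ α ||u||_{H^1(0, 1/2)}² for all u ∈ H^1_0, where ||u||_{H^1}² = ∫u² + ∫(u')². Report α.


α = 4*(1 + 7*π^2)/(7*(1 + 4*π^2))

Coercivity of a(·,·) on H^1_0(0, 1/2) means a(u, u) ≥ α ||u||_{H^1}² for every u ∈ H^1_0.
The interval has length L = 1/2, and Poincaré/coercivity depend only on L. Here a(u, u) = ∫(u')² + (4/7)·∫u².
Here 0 < c = 4/7 < 1. The condition a(u,u) ≥ α||u||_{H^1}² reads (1−α)∫(u')² ≥ (α−c)∫u². Any admissible α is ≤ 1 (rapidly oscillating u have ∫u²/∫(u')² → 0), and α = 1 would force 0 ≥ (1−c)∫u², impossible since c < 1; so 1−α > 0. By the sharp Poincaré inequality on H^1_0 of an interval of length L, ∫(u')² ≥ (π/L)²∫u² with equality for the first sine mode sin(π(x−x₀)/L) (x₀ the left endpoint), so the inequality holds for all u iff (1−α)(π/L)² ≥ α − c, i.e. α ≤ ((π/L)² + c)/((π/L)² + 1) = (1 + c(L/π)²)/(1 + (L/π)²). With (π/L)² = 4*π^2 and c = 4/7, the largest admissible constant is α = ((π/L)² + c)/((π/L)² + 1).
Simplifying, α = 4*(1 + 7*π^2)/(7*(1 + 4*π^2)).


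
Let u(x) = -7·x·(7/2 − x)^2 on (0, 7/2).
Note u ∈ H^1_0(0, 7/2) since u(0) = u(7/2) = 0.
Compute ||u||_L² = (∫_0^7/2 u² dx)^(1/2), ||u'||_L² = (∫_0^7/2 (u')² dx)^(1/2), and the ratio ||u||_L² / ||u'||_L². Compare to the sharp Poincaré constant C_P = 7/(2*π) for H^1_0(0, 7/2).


||u||_L² / ||u'||_L² = sqrt(14)/4 < C_P = 7/(2*π).

u(x) = -7·x·(7/2 − x)^2, so u'(x) = -21*x^2 + 98*x - 343/4.
u(x) = -7·x·(7/2 − x)^2 vanishes at x = 0 and x = 7/2, so u ∈ H^1_0(0, 7/2). Differentiate via the product rule and integrate the resulting polynomials term by term.
  ∫_0^7/2 u² dx = ∫_0^7/2 (49*x^6 - 686*x^5 + 7203*x^4/2 - 16807*x^3/2 + 117649*x^2/16) dx. Term by term:
    ∫_0^7/2 49*x^6 dx = 5764801/128;  ∫_0^7/2 -686*x^5 dx = -40353607/192;  ∫_0^7/2 7203*x^4/2 dx = 121060821/320;
    ∫_0^7/2 -16807*x^3/2 dx = -40353607/128;  ∫_0^7/2 117649*x^2/16 dx = 40353607/384.
  Sum: 5764801/128 − 40353607/192 + 121060821/320 − 40353607/128 + 40353607/384 = 5764801/1920.
  ∫_0^7/2 (u')² dx = ∫_0^7/2 (441*x^4 - 4116*x^3 + 26411*x^2/2 - 16807*x + 117649/16) dx. Term by term:
    ∫_0^7/2 441*x^4 dx = 7411887/160;  ∫_0^7/2 -4116*x^3 dx = -2470629/16;  ∫_0^7/2 26411*x^2/2 dx = 9058973/48;
    ∫_0^7/2 -16807*x dx = -823543/8;  ∫_0^7/2 117649/16 dx = 823543/32.
  Sum: 7411887/160 − 2470629/16 + 9058973/48 − 823543/8 + 823543/32 = 823543/240.
∫_0^7/2 u² dx = 5764801/1920, so ||u||_L² = 2401*sqrt(30)/240.
∫_0^7/2 (u')² dx = 823543/240, so ||u'||_L² = 343*sqrt(105)/60.
Ratio ||u||_L² / ||u'||_L² = sqrt(14)/4.
Sharp Poincaré constant on H^1_0(0, 7/2) is C_P = L/π = 7/(2*π), achieved by sin(2*π/7·x).
A polynomial bump cannot attain the sharp Poincaré constant (only the first sine eigenfunction does), so the ratio is strictly less than C_P, consistent with ||u||_L² ≤ C_P ||u'||_L².


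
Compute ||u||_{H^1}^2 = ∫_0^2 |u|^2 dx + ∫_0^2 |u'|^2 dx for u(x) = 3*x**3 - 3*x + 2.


||u||_{H^1}^2 = 17422/35

The H^1 norm (squared) on an interval (0, L) is
  ||u||_{H^1}^2 = ∫_0^L u(x)^2 dx + ∫_0^L u'(x)^2 dx.
Compute u'(x) = 9*x**2 - 3.
Then u(x)^2 = 9*x**6 - 18*x**4 + 12*x**3 + 9*x**2 - 12*x + 4 and u'(x)^2 = 81*x**4 - 54*x**2 + 9.
Integrate each monomial from 0 to 2 using ∫_0^2 c·x^n dx = c·2^(n+1)/(n+1):
  ∫_0^2 u(x)^2 dx = ∫_0^2 (9*x^6 - 18*x^4 + 12*x^3 + 9*x^2 - 12*x + 4) dx. Term by term:
    ∫_0^2 9*x^6 dx = 1152/7;  ∫_0^2 -18*x^4 dx = -576/5;  ∫_0^2 12*x^3 dx = 48;
    ∫_0^2 9*x^2 dx = 24;  ∫_0^2 -12*x dx = -24;  ∫_0^2 4 dx = 8.
  Sum: 1152/7 − 576/5 + 48 + 24 − 24 + 8 = 3688/35.
  ∫_0^2 u'(x)^2 dx = ∫_0^2 (81*x^4 - 54*x^2 + 9) dx. Term by term:
    ∫_0^2 81*x^4 dx = 2592/5;  ∫_0^2 -54*x^2 dx = -144;  ∫_0^2 9 dx = 18.
  Sum: 2592/5 − 144 + 18 = 1962/5.
Adding: ||u||_{H^1}^2 = 3688/35 + 1962/5 = 17422/35.


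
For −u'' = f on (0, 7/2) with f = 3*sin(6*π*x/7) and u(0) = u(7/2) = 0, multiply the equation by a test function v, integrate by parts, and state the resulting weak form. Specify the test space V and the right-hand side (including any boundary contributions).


V = H^1_0(0, 7/2) (so v(0) = v(7/2) = 0); weak form: ∫_0^7/2 u'v' dx = ∫_0^7/2 (3*sin(6*π*x/7)) v dx for all v ∈ V.

Multiply both sides by a test function v and integrate from 0 to 7/2:
  ∫_0^7/2 −u''(x) v(x) dx = ∫_0^7/2 f(x) v(x) dx.
Integrate the LHS by parts once:
  ∫_0^7/2 −u'' v dx = −[u'(x) v(x)]_0^7/2 + ∫_0^7/2 u'(x) v'(x) dx.
Thus ∫_0^7/2 u'(x) v'(x) dx = ∫_0^7/2 f(x) v(x) dx + [u'(x) v(x)]_0^7/2.
Choose V so that boundary terms are either known or forced to vanish.
u is Dirichlet: u(0) = u(7/2) = 0. Let V = H^1_0(0, 7/2); then v(0) = v(7/2) = 0, and [u' v]_0^7/2 = 0.
Weak formulation: find u (satisfying any essential BC) such that ∫_0^7/2 u'(x) v'(x) dx = ∫_0^7/2 f v dx for all v ∈ V.
Substituting f(x) = 3*sin(6*π*x/7), the right-hand side is ∫_0^7/2 (3*sin(6*π*x/7)) v dx.


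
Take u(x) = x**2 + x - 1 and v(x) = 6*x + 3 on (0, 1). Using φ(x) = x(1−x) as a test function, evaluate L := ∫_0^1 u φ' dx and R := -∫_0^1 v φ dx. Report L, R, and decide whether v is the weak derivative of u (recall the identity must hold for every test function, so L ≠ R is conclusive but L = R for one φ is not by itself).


LHS = -1/3, RHS = -1. No, v is not the weak derivative of u.

u(x) = x**2 + x - 1, classical derivative u'(x) = 2*x + 1.
φ(x) = x(1−x), so φ'(x) = 1 - 2*x.
Note φ(0) = φ(1) = 0, so the boundary term u·φ vanishes.
LHS = ∫_0^1 u(x) φ'(x) dx = ∫_0^1 (-2*x^3 - x^2 + 3*x - 1) dx. Term by term:
  ∫_0^1 -2*x^3 dx = -1/2;  ∫_0^1 -x^2 dx = -1/3;  ∫_0^1 3*x dx = 3/2;
  ∫_0^1 -1 dx = -1.
Sum: -1/2 − 1/3 + 3/2 − 1 = -1/3.
So LHS = -1/3.
∫_0^1 v(x) φ(x) dx = ∫_0^1 (-6*x^3 + 3*x^2 + 3*x) dx. Term by term:
  ∫_0^1 -6*x^3 dx = -3/2;  ∫_0^1 3*x^2 dx = 1;  ∫_0^1 3*x dx = 3/2.
Sum: -3/2 + 1 + 3/2 = 1.
So RHS = -∫_0^1 v(x) φ(x) dx = -1.
LHS − RHS = 2/3 ≠ 0, so the identity fails.
(For a valid weak derivative the identity must hold for EVERY test function, in particular this one. The failure shows v is NOT the weak derivative of u.)
Correct weak derivative would be u'(x) = 2*x + 1.


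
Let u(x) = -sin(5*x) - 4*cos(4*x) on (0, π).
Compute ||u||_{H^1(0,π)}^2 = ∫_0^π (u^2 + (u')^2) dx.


||u||_{H^1(0,π)}^2 = 1360/9 + 149*π

u'(x) = 16*sin(4*x) - 5*cos(5*x).
Expand u² and (u')² and integrate term by term on (0, π), using: for integers n ≥ 1, ∫_0^π sin²(nx) dx = ∫_0^π cos²(nx) dx = π/2; for n ≠ n', ∫_0^π sin(nx)sin(n'x) dx = ∫_0^π cos(nx)cos(n'x) dx = 0; and by product-to-sum, ∫_0^π sin(nx)cos(n'x) dx = ½∫_0^π [sin((n+n')x) + sin((n−n')x)] dx, which is 0 when n+n' is even and 2n/(n²−n'²) when n+n' is odd (it need not vanish on (0, π)).
  u² squared terms: (-1)²·∫sin(5x)² dx = 1·π/2 = π/2;  (-4)²·∫cos(4x)² dx = 16·π/2 = 8*π.
  u² cross terms: 2·(-1)·(-4)·∫sin(5x)·cos(4x) dx = 8·(10/9) = 80/9.
  So ∫_0^π u² dx = π/2 + 8*π + 80/9 = 80/9 + 17*π/2.
  (u')² squared terms: (-5)²·∫cos(5x)² dx = 25·π/2 = 25*π/2;  (16)²·∫sin(4x)² dx = 256·π/2 = 128*π.
  (u')² cross terms: 2·(-5)·(16)·∫cos(5x)·sin(4x) dx = -160·(-8/9) = 1280/9.
  So ∫_0^π (u')² dx = 25*π/2 + 128*π + 1280/9 = 1280/9 + 281*π/2.
||u||_{H^1}^2 = (80/9 + 17*π/2) + (1280/9 + 281*π/2) = 1360/9 + 149*π.


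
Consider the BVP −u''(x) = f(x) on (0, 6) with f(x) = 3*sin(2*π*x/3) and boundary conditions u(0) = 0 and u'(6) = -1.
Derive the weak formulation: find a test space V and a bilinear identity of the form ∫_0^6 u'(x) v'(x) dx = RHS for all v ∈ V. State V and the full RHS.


V = {v ∈ H^1(0, 6) : v(0) = 0} (test functions vanish at x = 0 where u is specified); weak form: ∫_0^6 u'v' dx = ∫_0^6 (3*sin(2*π*x/3)) v dx − v(6) for all v ∈ V.

Multiply both sides by a test function v and integrate from 0 to 6:
  ∫_0^6 −u''(x) v(x) dx = ∫_0^6 f(x) v(x) dx.
Integrate the LHS by parts once:
  ∫_0^6 −u'' v dx = −[u'(x) v(x)]_0^6 + ∫_0^6 u'(x) v'(x) dx.
Thus ∫_0^6 u'(x) v'(x) dx = ∫_0^6 f(x) v(x) dx + [u'(x) v(x)]_0^6.
Choose V so that boundary terms are either known or forced to vanish.
Mixed BC: u(0) = 0 (Dirichlet) and u'(6) = -1 (Neumann). Define V = {v ∈ H^1(0, 6) : v(0) = 0}. Then [u' v]_0^6 = u'(6)·v(6) − u'(0)·0 = − v(6).
Weak formulation: find u (satisfying any essential BC) such that ∫_0^6 u'(x) v'(x) dx = ∫_0^6 f v dx − v(6) for all v ∈ V (Dirichlet at 0 absorbed into V; Neumann datum at x = 6 contributes the boundary term).
Substituting f(x) = 3*sin(2*π*x/3), the right-hand side is ∫_0^6 (3*sin(2*π*x/3)) v dx − v(6).


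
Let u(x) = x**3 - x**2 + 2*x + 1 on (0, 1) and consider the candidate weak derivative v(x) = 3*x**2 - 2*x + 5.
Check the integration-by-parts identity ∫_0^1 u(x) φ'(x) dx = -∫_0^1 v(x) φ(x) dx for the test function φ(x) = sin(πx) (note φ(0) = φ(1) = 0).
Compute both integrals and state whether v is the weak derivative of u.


LHS = -5/π + 12/π^3, RHS = -11/π + 12/π^3. No, v is not the weak derivative of u.

u(x) = x**3 - x**2 + 2*x + 1, classical derivative u'(x) = 3*x**2 - 2*x + 2.
φ(x) = sin(πx), so φ'(x) = π*cos(π*x).
Note φ(0) = φ(1) = 0, so the boundary term u·φ vanishes.
LHS = ∫_0^1 u(x) φ'(x) dx = ∫_0^1 (π*x^3*cos(π*x) - π*x^2*cos(π*x) + 2*π*x*cos(π*x) + π*cos(π*x)) dx. Term by term:
  ∫_0^1 π*cos(π*x) dx = 0;  ∫_0^1 π*x^3*cos(π*x) dx = -3/π + 12/π^3;  ∫_0^1 -π*x^2*cos(π*x) dx = 2/π;
  ∫_0^1 2*π*x*cos(π*x) dx = -4/π.
Sum: 0 + -3/π + 12/π^3 + 2/π − 4/π = -5/π + 12/π^3.
So LHS = -5/π + 12/π^3.
∫_0^1 v(x) φ(x) dx = ∫_0^1 (3*x^2*sin(π*x) - 2*x*sin(π*x) + 5*sin(π*x)) dx. Term by term:
  ∫_0^1 5*sin(π*x) dx = 10/π;  ∫_0^1 -2*x*sin(π*x) dx = -2/π;  ∫_0^1 3*x^2*sin(π*x) dx = -12/π^3 + 3/π.
Sum: 10/π − 2/π + -12/π^3 + 3/π = -12/π^3 + 11/π.
So RHS = -∫_0^1 v(x) φ(x) dx = -11/π + 12/π^3.
LHS − RHS = 6/π ≠ 0, so the identity fails.
(For a valid weak derivative the identity must hold for EVERY test function, in particular this one. The failure shows v is NOT the weak derivative of u.)
Correct weak derivative would be u'(x) = 3*x**2 - 2*x + 2.


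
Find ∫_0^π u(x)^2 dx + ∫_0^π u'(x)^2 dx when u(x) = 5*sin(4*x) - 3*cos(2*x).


||u||_{H^1(0,π)}^2 = 235*π

u'(x) = 6*sin(2*x) + 20*cos(4*x).
Expand u² and (u')² and integrate term by term on (0, π), using: for integers n ≥ 1, ∫_0^π sin²(nx) dx = ∫_0^π cos²(nx) dx = π/2; for n ≠ n', ∫_0^π sin(nx)sin(n'x) dx = ∫_0^π cos(nx)cos(n'x) dx = 0; and by product-to-sum, ∫_0^π sin(nx)cos(n'x) dx = ½∫_0^π [sin((n+n')x) + sin((n−n')x)] dx, which is 0 when n+n' is even and 2n/(n²−n'²) when n+n' is odd (it need not vanish on (0, π)).
  u² squared terms: (-3)²·∫cos(2x)² dx = 9·π/2 = 9*π/2;  (5)²·∫sin(4x)² dx = 25·π/2 = 25*π/2.
  u² cross terms: 2·(-3)·(5)·∫cos(2x)·sin(4x) dx = -30·(0) = 0.
  So ∫_0^π u² dx = 9*π/2 + 25*π/2 + 0 = 17*π.
  (u')² squared terms: (6)²·∫sin(2x)² dx = 36·π/2 = 18*π;  (20)²·∫cos(4x)² dx = 400·π/2 = 200*π.
  (u')² cross terms: 2·(6)·(20)·∫sin(2x)·cos(4x) dx = 240·(0) = 0.
  So ∫_0^π (u')² dx = 18*π + 200*π + 0 = 218*π.
||u||_{H^1}^2 = (17*π) + (218*π) = 235*π.


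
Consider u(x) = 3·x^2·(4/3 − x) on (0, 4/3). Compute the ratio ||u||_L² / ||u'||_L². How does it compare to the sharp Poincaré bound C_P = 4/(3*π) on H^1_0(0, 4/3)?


||u||_L² / ||u'||_L² = 2*sqrt(14)/21 < C_P = 4/(3*π).

u(x) = 3·x^2·(4/3 − x), so u'(x) = x*(8 - 9*x).
u(x) = 3·x^2·(4/3 − x) vanishes at x = 0 and x = 4/3, so u ∈ H^1_0(0, 4/3). Differentiate via the product rule and integrate the resulting polynomials term by term.
  ∫_0^4/3 u² dx = ∫_0^4/3 (9*x^6 - 24*x^5 + 16*x^4) dx. Term by term:
    ∫_0^4/3 9*x^6 dx = 16384/1701;  ∫_0^4/3 -24*x^5 dx = -16384/729;  ∫_0^4/3 16*x^4 dx = 16384/1215.
  Sum: 16384/1701 − 16384/729 + 16384/1215 = 16384/25515.
  ∫_0^4/3 (u')² dx = ∫_0^4/3 (81*x^4 - 144*x^3 + 64*x^2) dx. Term by term:
    ∫_0^4/3 81*x^4 dx = 1024/15;  ∫_0^4/3 -144*x^3 dx = -1024/9;  ∫_0^4/3 64*x^2 dx = 4096/81.
  Sum: 1024/15 − 1024/9 + 4096/81 = 2048/405.
∫_0^4/3 u² dx = 16384/25515, so ||u||_L² = 128*sqrt(35)/945.
∫_0^4/3 (u')² dx = 2048/405, so ||u'||_L² = 32*sqrt(10)/45.
Ratio ||u||_L² / ||u'||_L² = 2*sqrt(14)/21.
Sharp Poincaré constant on H^1_0(0, 4/3) is C_P = L/π = 4/(3*π), achieved by sin(3*π/4·x).
A polynomial bump cannot attain the sharp Poincaré constant (only the first sine eigenfunction does), so the ratio is strictly less than C_P, consistent with ||u||_L² ≤ C_P ||u'||_L².


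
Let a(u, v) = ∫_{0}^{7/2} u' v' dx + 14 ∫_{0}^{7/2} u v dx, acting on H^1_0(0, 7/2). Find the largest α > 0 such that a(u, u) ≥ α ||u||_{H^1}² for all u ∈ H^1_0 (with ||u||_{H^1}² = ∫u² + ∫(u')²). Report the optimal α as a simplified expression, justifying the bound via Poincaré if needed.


α = 1

Coercivity of a(·,·) on H^1_0(0, 7/2) means a(u, u) ≥ α ||u||_{H^1}² for every u ∈ H^1_0.
The interval has length L = 7/2, and Poincaré/coercivity depend only on L. Here a(u, u) = ∫(u')² + (14)·∫u².
Here c = 14 ≥ 1, so a(u,u) = ∫(u')² + c∫u² ≥ ∫(u')² + ∫u² = ||u||_{H^1}², i.e. α = 1 works. No larger α is possible: a(u,u) ≥ α||u||_{H^1}² means (1−α)∫(u')² ≥ (α−c)∫u², and for the modes u_n = sin(nπ(x−x₀)/L) (x₀ the left endpoint) one has ∫u_n²/∫(u_n')² = (L/(nπ))² → 0, so a(u_n,u_n)/||u_n||_{H^1}² → 1. Hence the optimal constant is α = 1.
Therefore α = 1.
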